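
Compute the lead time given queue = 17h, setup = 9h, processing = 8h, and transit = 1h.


Lead time = queue + setup + processing + transit
= 17 + 9 + 8 + 1
= 35 hours


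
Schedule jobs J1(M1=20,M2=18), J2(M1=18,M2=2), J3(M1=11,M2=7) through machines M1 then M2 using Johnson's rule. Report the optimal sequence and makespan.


Johnson's rule:
Group 1 (M1≤M2, sort by M1): []
Group 2 (M1>M2, sort desc M2): ['J1', 'J3', 'J2']
Sequence: J1 → J3 → J2
Makespan calculation:
  J1: M1 done=20, M2 done=38
  J3: M1 done=31, M2 done=45
  J2: M1 done=49, M2 done=51
= Sequence: J1 → J3 → J2, Makespan: 51


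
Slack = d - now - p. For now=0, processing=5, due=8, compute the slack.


Slack = due - current_time - processing
= 8 - 0 - 5
= 3


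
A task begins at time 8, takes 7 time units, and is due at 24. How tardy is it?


Completion = start + processing = 8 + 7 = 15
Tardiness = max(0, C - d) = max(0, 15 - 24)
= max(0, -9)
= 0


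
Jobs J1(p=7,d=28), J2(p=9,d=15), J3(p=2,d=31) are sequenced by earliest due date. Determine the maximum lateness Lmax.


EDD order: J2 → J1 → J3
Completion and lateness:
  J2: C=9, d=15, L=9-15=-6
  J1: C=16, d=28, L=16-28=-12
  J3: C=18, d=31, L=18-31=-13
Lmax = max(-6, -12, -13)
= -6


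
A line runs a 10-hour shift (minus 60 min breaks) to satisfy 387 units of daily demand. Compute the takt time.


Available = 10×60 - 60 = 540 min
Takt time = 540 / 387
= 1.40 min/unit


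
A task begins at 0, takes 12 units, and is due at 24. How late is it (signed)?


Completion = 0 + 12 = 12
Lateness = C - d = 12 - 24
= -12


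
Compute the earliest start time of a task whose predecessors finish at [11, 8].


ES = max of all predecessor completion times
Predecessors: [11, 8]
ES = max(11, 8)
= 11


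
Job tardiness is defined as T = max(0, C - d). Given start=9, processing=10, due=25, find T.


Completion = start + processing = 9 + 10 = 19
Tardiness = max(0, C - d) = max(0, 19 - 25)
= max(0, -6)
= 0


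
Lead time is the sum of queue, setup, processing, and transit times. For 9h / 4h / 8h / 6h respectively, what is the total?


Lead time = queue + setup + processing + transit
= 9 + 4 + 8 + 6
= 27 hours


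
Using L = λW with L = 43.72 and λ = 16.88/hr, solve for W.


Little's law: L = λW → W = L / λ
= 43.72 / 16.88
= 2.59 hours


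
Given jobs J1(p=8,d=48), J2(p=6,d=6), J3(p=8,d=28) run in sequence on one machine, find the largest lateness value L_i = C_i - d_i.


Lateness per job (L = C - d):
  J1: C=8, d=48, L=-40
  J2: C=14, d=6, L=8
  J3: C=22, d=28, L=-6
Lmax = max(-40, 8, -6)
= 8


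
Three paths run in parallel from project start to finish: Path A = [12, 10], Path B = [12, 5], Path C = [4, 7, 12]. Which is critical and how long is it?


Path A: 12 + 10 = 22
Path B: 12 + 5 = 17
Path C: 4 + 7 + 12 = 23
Critical path = longest = max(22, 17, 23)
= 23 (Path C)


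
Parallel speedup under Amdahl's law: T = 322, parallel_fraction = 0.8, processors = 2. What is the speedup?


Amdahl's law: T_p = T × ((1-p) + p/N)
= 322 × ((1-0.8) + 0.8/2)
= 322 × (0.20 + 0.4000)
= 322 × 0.6000
= 193.20
Speedup = 322/193.20
= 1.67×


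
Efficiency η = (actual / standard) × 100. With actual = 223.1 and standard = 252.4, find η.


Efficiency = (actual / standard) × 100
= (223.1 / 252.4) × 100
= 88.4%


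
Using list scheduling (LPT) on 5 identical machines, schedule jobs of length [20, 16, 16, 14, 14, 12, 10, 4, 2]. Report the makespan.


Jobs (LPT sorted): [20, 16, 16, 14, 14, 12, 10, 4, 2]
Machines: 5
  J=20 → Machine 1 (load: 0+20=20)
  J=16 → Machine 2 (load: 0+16=16)
  J=16 → Machine 3 (load: 0+16=16)
  J=14 → Machine 4 (load: 0+14=14)
  J=14 → Machine 5 (load: 0+14=14)
  J=12 → Machine 4 (load: 14+12=26)
  J=10 → Machine 5 (load: 14+10=24)
  J=4 → Machine 2 (load: 16+4=20)
  J=2 → Machine 3 (load: 16+2=18)
Machine loads: [20, 20, 18, 26, 24]
Makespan = max = 26 time units


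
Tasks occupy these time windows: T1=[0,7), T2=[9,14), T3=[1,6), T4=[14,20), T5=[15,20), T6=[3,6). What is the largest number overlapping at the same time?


Check each time point for overlaps:
  t=3: 3 tasks active (T1, T3, T6)
Max concurrent = 3


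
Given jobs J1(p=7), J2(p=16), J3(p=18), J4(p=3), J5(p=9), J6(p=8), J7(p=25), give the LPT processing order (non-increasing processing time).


LPT: sort by longest processing time first
  J7: p=25
  J3: p=18
  J2: p=16
  J5: p=9
  J6: p=8
  J1: p=7
  J4: p=3
Order: J7 → J3 → J2 → J5 → J6 → J1 → J4


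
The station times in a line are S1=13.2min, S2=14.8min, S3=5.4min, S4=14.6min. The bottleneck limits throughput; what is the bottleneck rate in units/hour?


Bottleneck = longest station time
Station times: [13.2, 14.8, 5.4, 14.6]
Max = 14.8 min
Rate = 60 / 14.8
= 4.05 units/hour (bottleneck: 14.8min)


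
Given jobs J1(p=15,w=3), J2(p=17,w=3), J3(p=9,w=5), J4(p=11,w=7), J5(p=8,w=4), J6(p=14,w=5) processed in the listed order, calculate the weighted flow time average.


Completion times:
  J1: C=15, w×C=3×15=45
  J2: C=32, w×C=3×32=96
  J3: C=41, w×C=5×41=205
  J4: C=52, w×C=7×52=364
  J5: C=60, w×C=4×60=240
  J6: C=74, w×C=5×74=370
Sum w×C = 1320
Sum w = 27
Weighted avg = 1320/27
= 48.89


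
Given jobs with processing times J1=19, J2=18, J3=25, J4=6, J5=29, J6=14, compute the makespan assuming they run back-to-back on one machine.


Sequential makespan: sum all processing times
= 19 + 18 + 25 + 6 + 29 + 14
= 111 time units


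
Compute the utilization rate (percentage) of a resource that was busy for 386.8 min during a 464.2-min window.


Utilization = busy / total × 100
= 386.8 / 464.2 × 100
= 83.3%


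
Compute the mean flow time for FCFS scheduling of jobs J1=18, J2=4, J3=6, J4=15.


Completion times:
  J1: completes at 18
  J2: completes at 22
  J3: completes at 28
  J4: completes at 43
Sum = 111
Average = 111/4
= 27.75


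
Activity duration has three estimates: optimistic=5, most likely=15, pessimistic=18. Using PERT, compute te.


te = (o + 4m + p) / 6
= (5 + 4×15 + 18) / 6
= (5 + 60 + 18) / 6
= 83 / 6
= 13.83


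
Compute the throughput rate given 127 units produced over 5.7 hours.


Throughput = units / time
= 127 / 5.7
= 22.3 units/hour


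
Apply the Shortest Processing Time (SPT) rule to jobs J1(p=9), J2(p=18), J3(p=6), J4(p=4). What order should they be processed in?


SPT: sort by shortest processing time
  J4: p=4
  J3: p=6
  J1: p=9
  J2: p=18
Order: J4 → J3 → J1 → J2


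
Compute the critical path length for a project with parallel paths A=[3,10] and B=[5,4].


Path A: 3 + 10 = 13
Path B: 5 + 4 = 9
Critical path = longest = max(13, 9)
= 13 (Path A)


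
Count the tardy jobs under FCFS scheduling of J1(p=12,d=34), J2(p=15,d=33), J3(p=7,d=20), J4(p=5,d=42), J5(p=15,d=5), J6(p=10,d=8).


Completion vs due date:
  J1: C=12, d=34 → on time
  J2: C=27, d=33 → on time
  J3: C=34, d=20 → TARDY
  J4: C=39, d=42 → on time
  J5: C=54, d=5 → TARDY
  J6: C=64, d=8 → TARDY
Tardy jobs: J3, J5, J6
Count = 3


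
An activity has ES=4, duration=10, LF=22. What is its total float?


EF = ES + duration = 4 + 10 = 14
LS = LF - duration = 22 - 10 = 12
Total Float = LF - EF = 22 - 14
(or LS - ES = 12 - 4)
= 8


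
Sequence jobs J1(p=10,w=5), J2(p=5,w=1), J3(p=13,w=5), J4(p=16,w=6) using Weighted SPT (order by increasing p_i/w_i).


WSPT (Smith's rule): sort by p/w ascending
  J1: p/w = 10/5 = 2.000
  J3: p/w = 13/5 = 2.600
  J4: p/w = 16/6 = 2.667
  J2: p/w = 5/1 = 5.000
Order: J1 → J3 → J4 → J2


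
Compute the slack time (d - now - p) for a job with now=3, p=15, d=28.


Slack = due - current_time - processing
= 28 - 3 - 15
= 10


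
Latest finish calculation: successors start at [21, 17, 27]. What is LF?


LF = min of all successor start times
Successors start at: [21, 17, 27]
LF = min(21, 17, 27)
= 17


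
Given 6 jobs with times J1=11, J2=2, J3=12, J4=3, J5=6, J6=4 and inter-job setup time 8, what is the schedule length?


Makespan = Σ processing + (n-1) × setup
= (11 + 2 + 12 + 3 + 6 + 4) + (6-1)×8
= 38 + 40
= 78 time units


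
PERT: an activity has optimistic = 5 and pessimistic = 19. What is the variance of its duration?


σ² = ((p - o) / 6)² = (p - o)² / 36
= (19 - 5)² / 36
= 14² / 36
= 196 / 36
= 5.4444


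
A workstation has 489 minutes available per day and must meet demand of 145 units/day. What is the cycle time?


Cycle time = available time / demand
= 489 / 145
= 3.37 min/unit


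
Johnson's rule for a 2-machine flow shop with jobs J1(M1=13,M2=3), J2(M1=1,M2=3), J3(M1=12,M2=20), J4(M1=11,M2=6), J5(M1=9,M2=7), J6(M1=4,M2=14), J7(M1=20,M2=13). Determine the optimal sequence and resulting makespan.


Johnson's rule:
Group 1 (M1≤M2, sort by M1): ['J2', 'J6', 'J3']
Group 2 (M1>M2, sort desc M2): ['J7', 'J5', 'J4', 'J1']
Sequence: J2 → J6 → J3 → J7 → J5 → J4 → J1
Makespan calculation:
  J2: M1 done=1, M2 done=4
  J6: M1 done=5, M2 done=19
  J3: M1 done=17, M2 done=39
  J7: M1 done=37, M2 done=52
  J5: M1 done=46, M2 done=59
  J4: M1 done=57, M2 done=65
  J1: M1 done=70, M2 done=73
= Sequence: J2 → J6 → J3 → J7 → J5 → J4 → J1, Makespan: 73


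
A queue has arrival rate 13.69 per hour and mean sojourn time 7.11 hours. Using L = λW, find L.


Little's law: L = λ × W
= 13.69 × 7.11
= 97.34


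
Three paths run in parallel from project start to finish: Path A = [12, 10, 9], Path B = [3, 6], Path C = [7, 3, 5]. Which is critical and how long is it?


Path A: 12 + 10 + 9 = 31
Path B: 3 + 6 = 9
Path C: 7 + 3 + 5 = 15
Critical path = longest = max(31, 9, 15)
= 31 (Path A)


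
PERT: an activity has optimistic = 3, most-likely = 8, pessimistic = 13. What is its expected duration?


te = (o + 4m + p) / 6
= (3 + 4×8 + 13) / 6
= (3 + 32 + 13) / 6
= 48 / 6
= 8.00


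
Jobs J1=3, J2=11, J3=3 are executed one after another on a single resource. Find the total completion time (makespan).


Sequential makespan: sum all processing times
= 3 + 11 + 3
= 17 time units


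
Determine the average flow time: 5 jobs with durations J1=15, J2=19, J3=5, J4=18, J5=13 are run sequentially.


Completion times:
  J1: completes at 15
  J2: completes at 34
  J3: completes at 39
  J4: completes at 57
  J5: completes at 70
Sum = 215
Average = 215/5
= 43.00


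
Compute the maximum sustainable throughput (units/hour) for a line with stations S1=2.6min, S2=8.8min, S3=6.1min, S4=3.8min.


Bottleneck = longest station time
Station times: [2.6, 8.8, 6.1, 3.8]
Max = 8.8 min
Rate = 60 / 8.8
= 6.82 units/hour (bottleneck: 8.8min)


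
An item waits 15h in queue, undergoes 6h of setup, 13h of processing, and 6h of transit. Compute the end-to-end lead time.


Lead time = queue + setup + processing + transit
= 15 + 6 + 13 + 6
= 40 hours


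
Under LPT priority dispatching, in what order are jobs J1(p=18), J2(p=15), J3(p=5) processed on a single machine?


LPT: sort by longest processing time first
  J1: p=18
  J2: p=15
  J3: p=5
Order: J1 → J2 → J3


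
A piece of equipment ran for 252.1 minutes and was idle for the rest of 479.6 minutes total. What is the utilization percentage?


Utilization = busy / total × 100
= 252.1 / 479.6 × 100
= 52.6%


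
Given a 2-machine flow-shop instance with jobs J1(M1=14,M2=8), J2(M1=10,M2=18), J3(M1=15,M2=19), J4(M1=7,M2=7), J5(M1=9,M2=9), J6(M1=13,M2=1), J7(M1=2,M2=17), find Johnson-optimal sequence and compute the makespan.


Johnson's rule:
Group 1 (M1≤M2, sort by M1): ['J7', 'J4', 'J5', 'J2', 'J3']
Group 2 (M1>M2, sort desc M2): ['J1', 'J6']
Sequence: J7 → J4 → J5 → J2 → J3 → J1 → J6
Makespan calculation:
  J7: M1 done=2, M2 done=19
  J4: M1 done=9, M2 done=26
  J5: M1 done=18, M2 done=35
  J2: M1 done=28, M2 done=53
  J3: M1 done=43, M2 done=72
  J1: M1 done=57, M2 done=80
  J6: M1 done=70, M2 done=81
= Sequence: J7 → J4 → J5 → J2 → J3 → J1 → J6, Makespan: 81


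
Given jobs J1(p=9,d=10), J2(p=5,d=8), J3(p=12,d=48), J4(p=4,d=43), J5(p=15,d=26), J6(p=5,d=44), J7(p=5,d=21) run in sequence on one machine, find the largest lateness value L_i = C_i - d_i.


Lateness per job (L = C - d):
  J1: C=9, d=10, L=-1
  J2: C=14, d=8, L=6
  J3: C=26, d=48, L=-22
  J4: C=30, d=43, L=-13
  J5: C=45, d=26, L=19
  J6: C=50, d=44, L=6
  J7: C=55, d=21, L=34
Lmax = max(-1, 6, -22, -13, 19, 6, 34)
= 34


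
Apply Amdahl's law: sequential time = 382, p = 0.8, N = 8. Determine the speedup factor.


Amdahl's law: T_p = T × ((1-p) + p/N)
= 382 × ((1-0.8) + 0.8/8)
= 382 × (0.20 + 0.1000)
= 382 × 0.3000
= 114.60
Speedup = 382/114.60
= 3.33×


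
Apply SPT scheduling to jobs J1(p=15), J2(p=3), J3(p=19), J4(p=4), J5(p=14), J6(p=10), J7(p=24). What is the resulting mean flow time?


SPT order: J2 → J4 → J6 → J5 → J1 → J3 → J7
Completion times:
  J2: C=3
  J4: C=7
  J6: C=17
  J5: C=31
  J1: C=46
  J3: C=65
  J7: C=89
Sum = 258, n = 7
Mean flow = 258/7
= 36.86


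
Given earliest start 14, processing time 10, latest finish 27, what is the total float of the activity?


EF = ES + duration = 14 + 10 = 24
LS = LF - duration = 27 - 10 = 17
Total Float = LF - EF = 27 - 24
(or LS - ES = 17 - 14)
= 3


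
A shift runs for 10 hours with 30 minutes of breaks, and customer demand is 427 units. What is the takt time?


Available = 10×60 - 30 = 570 min
Takt time = 570 / 427
= 1.33 min/unit


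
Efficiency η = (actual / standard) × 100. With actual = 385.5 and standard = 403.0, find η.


Efficiency = (actual / standard) × 100
= (385.5 / 403.0) × 100
= 95.7%


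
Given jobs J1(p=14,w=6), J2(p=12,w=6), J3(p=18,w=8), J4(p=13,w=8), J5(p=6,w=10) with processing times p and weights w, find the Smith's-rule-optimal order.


WSPT (Smith's rule): sort by p/w ascending
  J5: p/w = 6/10 = 0.600
  J4: p/w = 13/8 = 1.625
  J2: p/w = 12/6 = 2.000
  J3: p/w = 18/8 = 2.250
  J1: p/w = 14/6 = 2.333
Order: J5 → J4 → J2 → J3 → J1


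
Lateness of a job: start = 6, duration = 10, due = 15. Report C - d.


Completion = 6 + 10 = 16
Lateness = C - d = 16 - 15
= 1


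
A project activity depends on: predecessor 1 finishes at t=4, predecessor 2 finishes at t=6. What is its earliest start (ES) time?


ES = max of all predecessor completion times
Predecessors: [4, 6]
ES = max(4, 6)
= 6


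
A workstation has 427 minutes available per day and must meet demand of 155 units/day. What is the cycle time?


Cycle time = available time / demand
= 427 / 155
= 2.75 min/unit


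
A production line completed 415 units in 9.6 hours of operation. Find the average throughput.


Throughput = units / time
= 415 / 9.6
= 43.2 units/hour


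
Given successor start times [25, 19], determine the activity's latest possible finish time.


LF = min of all successor start times
Successors start at: [25, 19]
LF = min(25, 19)
= 19


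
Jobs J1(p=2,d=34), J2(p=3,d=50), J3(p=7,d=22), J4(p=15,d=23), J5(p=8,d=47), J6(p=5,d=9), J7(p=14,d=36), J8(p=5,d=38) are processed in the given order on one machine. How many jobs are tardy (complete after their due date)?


Completion vs due date:
  J1: C=2, d=34 → on time
  J2: C=5, d=50 → on time
  J3: C=12, d=22 → on time
  J4: C=27, d=23 → TARDY
  J5: C=35, d=47 → on time
  J6: C=40, d=9 → TARDY
  J7: C=54, d=36 → TARDY
  J8: C=59, d=38 → TARDY
Tardy jobs: J4, J6, J7, J8
Count = 4


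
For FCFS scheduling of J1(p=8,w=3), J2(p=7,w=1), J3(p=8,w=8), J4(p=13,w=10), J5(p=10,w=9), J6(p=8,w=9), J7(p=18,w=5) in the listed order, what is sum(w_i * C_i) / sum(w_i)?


Completion times:
  J1: C=8, w×C=3×8=24
  J2: C=15, w×C=1×15=15
  J3: C=23, w×C=8×23=184
  J4: C=36, w×C=10×36=360
  J5: C=46, w×C=9×46=414
  J6: C=54, w×C=9×54=486
  J7: C=72, w×C=5×72=360
Sum w×C = 1843
Sum w = 45
Weighted avg = 1843/45
= 40.96


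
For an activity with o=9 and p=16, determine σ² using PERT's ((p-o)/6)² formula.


σ² = ((p - o) / 6)² = (p - o)² / 36
= (16 - 9)² / 36
= 7² / 36
= 49 / 36
= 1.3611


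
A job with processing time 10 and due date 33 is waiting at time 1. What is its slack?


Slack = due - current_time - processing
= 33 - 1 - 10
= 22


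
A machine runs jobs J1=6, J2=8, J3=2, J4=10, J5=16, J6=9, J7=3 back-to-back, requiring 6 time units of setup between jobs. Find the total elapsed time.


Makespan = Σ processing + (n-1) × setup
= (6 + 8 + 2 + 10 + 16 + 9 + 3) + (7-1)×6
= 54 + 36
= 90 time units


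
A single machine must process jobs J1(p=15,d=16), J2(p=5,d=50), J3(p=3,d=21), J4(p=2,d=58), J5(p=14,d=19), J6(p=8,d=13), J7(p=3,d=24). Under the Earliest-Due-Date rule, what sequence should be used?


EDD: sort by earliest due date
  J6: d=13, p=8
  J1: d=16, p=15
  J5: d=19, p=14
  J3: d=21, p=3
  J7: d=24, p=3
  J2: d=50, p=5
  J4: d=58, p=2
Order: J6 → J1 → J5 → J3 → J7 → J2 → J4


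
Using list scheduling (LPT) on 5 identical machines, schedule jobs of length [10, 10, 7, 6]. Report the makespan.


Jobs (LPT sorted): [10, 10, 7, 6]
Machines: 5
  J=10 → Machine 1 (load: 0+10=10)
  J=10 → Machine 2 (load: 0+10=10)
  J=7 → Machine 3 (load: 0+7=7)
  J=6 → Machine 4 (load: 0+6=6)
Machine loads: [10, 10, 7, 6, 0]
Makespan = max = 10 time units


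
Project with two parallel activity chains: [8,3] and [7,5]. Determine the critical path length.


Path A: 8 + 3 = 11
Path B: 7 + 5 = 12
Critical path = longest = max(11, 12)
= 12 (Path B)


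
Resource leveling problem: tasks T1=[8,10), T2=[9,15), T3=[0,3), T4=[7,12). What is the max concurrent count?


Check each time point for overlaps:
  t=9: 3 tasks active (T1, T2, T4)
Max concurrent = 3


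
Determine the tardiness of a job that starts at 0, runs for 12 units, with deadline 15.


Completion = start + processing = 0 + 12 = 12
Tardiness = max(0, C - d) = max(0, 12 - 15)
= max(0, -3)
= 0


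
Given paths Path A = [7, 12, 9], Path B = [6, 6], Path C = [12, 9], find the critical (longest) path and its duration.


Path A: 7 + 12 + 9 = 28
Path B: 6 + 6 = 12
Path C: 12 + 9 = 21
Critical path = longest = max(28, 12, 21)
= 28 (Path A)


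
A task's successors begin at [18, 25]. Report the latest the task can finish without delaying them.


LF = min of all successor start times
Successors start at: [18, 25]
LF = min(18, 25)
= 18


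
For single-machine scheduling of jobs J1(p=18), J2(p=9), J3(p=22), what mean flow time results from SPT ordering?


SPT order: J2 → J1 → J3
Completion times:
  J2: C=9
  J1: C=27
  J3: C=49
Sum = 85, n = 3
Mean flow = 85/3
= 28.33


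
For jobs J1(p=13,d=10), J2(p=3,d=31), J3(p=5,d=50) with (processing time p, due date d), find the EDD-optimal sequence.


EDD: sort by earliest due date
  J1: d=10, p=13
  J2: d=31, p=3
  J3: d=50, p=5
Order: J1 → J2 → J3


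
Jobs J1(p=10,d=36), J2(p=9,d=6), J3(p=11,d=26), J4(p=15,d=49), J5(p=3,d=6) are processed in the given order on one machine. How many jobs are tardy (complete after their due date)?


Completion vs due date:
  J1: C=10, d=36 → on time
  J2: C=19, d=6 → TARDY
  J3: C=30, d=26 → TARDY
  J4: C=45, d=49 → on time
  J5: C=48, d=6 → TARDY
Tardy jobs: J2, J3, J5
Count = 3


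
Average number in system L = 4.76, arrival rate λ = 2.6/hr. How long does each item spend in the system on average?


Little's law: L = λW → W = L / λ
= 4.76 / 2.6
= 1.83 hours


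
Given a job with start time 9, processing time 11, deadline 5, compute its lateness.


Completion = 9 + 11 = 20
Lateness = C - d = 20 - 5
= 15


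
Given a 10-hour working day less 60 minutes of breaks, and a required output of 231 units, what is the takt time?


Available = 10×60 - 60 = 540 min
Takt time = 540 / 231
= 2.34 min/unit


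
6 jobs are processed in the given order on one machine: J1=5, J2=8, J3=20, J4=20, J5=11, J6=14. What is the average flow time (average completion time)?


Completion times:
  J1: completes at 5
  J2: completes at 13
  J3: completes at 33
  J4: completes at 53
  J5: completes at 64
  J6: completes at 78
Sum = 246
Average = 246/6
= 41.00


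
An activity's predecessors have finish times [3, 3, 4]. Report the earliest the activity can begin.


ES = max of all predecessor completion times
Predecessors: [3, 3, 4]
ES = max(3, 3, 4)
= 4


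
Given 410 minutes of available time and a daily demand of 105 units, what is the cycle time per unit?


Cycle time = available time / demand
= 410 / 105
= 3.90 min/unit


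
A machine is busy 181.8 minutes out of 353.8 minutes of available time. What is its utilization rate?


Utilization = busy / total × 100
= 181.8 / 353.8 × 100
= 51.4%


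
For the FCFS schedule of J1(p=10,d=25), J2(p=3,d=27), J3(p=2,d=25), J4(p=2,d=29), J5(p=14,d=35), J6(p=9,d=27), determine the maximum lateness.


Lateness per job (L = C - d):
  J1: C=10, d=25, L=-15
  J2: C=13, d=27, L=-14
  J3: C=15, d=25, L=-10
  J4: C=17, d=29, L=-12
  J5: C=31, d=35, L=-4
  J6: C=40, d=27, L=13
Lmax = max(-15, -14, -10, -12, -4, 13)
= 13


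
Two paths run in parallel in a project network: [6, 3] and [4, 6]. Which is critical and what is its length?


Path A: 6 + 3 = 9
Path B: 4 + 6 = 10
Critical path = longest = max(9, 10)
= 10 (Path B)


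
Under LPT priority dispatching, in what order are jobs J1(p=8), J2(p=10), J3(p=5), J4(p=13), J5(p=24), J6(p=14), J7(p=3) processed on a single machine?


LPT: sort by longest processing time first
  J5: p=24
  J6: p=14
  J4: p=13
  J2: p=10
  J1: p=8
  J3: p=5
  J7: p=3
Order: J5 → J6 → J4 → J2 → J1 → J3 → J7


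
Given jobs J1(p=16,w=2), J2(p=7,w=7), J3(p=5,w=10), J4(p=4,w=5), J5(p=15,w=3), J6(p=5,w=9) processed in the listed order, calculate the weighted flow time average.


Completion times:
  J1: C=16, w×C=2×16=32
  J2: C=23, w×C=7×23=161
  J3: C=28, w×C=10×28=280
  J4: C=32, w×C=5×32=160
  J5: C=47, w×C=3×47=141
  J6: C=52, w×C=9×52=468
Sum w×C = 1242
Sum w = 36
Weighted avg = 1242/36
= 34.50


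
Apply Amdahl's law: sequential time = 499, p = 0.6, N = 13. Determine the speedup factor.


Amdahl's law: T_p = T × ((1-p) + p/N)
= 499 × ((1-0.6) + 0.6/13)
= 499 × (0.40 + 0.0462)
= 499 × 0.4462
= 222.63
Speedup = 499/222.63
= 2.24×


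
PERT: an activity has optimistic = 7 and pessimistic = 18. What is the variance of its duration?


σ² = ((p - o) / 6)² = (p - o)² / 36
= (18 - 7)² / 36
= 11² / 36
= 121 / 36
= 3.3611


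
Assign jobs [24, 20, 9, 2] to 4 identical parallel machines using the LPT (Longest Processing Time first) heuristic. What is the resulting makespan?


Jobs (LPT sorted): [24, 20, 9, 2]
Machines: 4
  J=24 → Machine 1 (load: 0+24=24)
  J=20 → Machine 2 (load: 0+20=20)
  J=9 → Machine 3 (load: 0+9=9)
  J=2 → Machine 4 (load: 0+2=2)
Machine loads: [24, 20, 9, 2]
Makespan = max = 24 time units


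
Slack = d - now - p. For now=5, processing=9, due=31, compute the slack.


Slack = due - current_time - processing
= 31 - 5 - 9
= 17


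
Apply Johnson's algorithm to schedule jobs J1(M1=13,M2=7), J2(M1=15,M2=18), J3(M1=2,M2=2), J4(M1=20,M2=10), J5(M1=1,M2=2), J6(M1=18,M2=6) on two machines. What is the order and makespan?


Johnson's rule:
Group 1 (M1≤M2, sort by M1): ['J5', 'J3', 'J2']
Group 2 (M1>M2, sort desc M2): ['J4', 'J1', 'J6']
Sequence: J5 → J3 → J2 → J4 → J1 → J6
Makespan calculation:
  J5: M1 done=1, M2 done=3
  J3: M1 done=3, M2 done=5
  J2: M1 done=18, M2 done=36
  J4: M1 done=38, M2 done=48
  J1: M1 done=51, M2 done=58
  J6: M1 done=69, M2 done=75
= Sequence: J5 → J3 → J2 → J4 → J1 → J6, Makespan: 75


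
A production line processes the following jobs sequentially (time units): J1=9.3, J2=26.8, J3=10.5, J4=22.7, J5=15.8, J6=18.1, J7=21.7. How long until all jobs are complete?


Sequential makespan: sum all processing times
= 9.3 + 26.8 + 10.5 + 22.7 + 15.8 + 18.1 + 21.7
= 124.9 time units


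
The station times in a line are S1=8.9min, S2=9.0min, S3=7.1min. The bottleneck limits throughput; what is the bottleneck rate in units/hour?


Bottleneck = longest station time
Station times: [8.9, 9.0, 7.1]
Max = 9.0 min
Rate = 60 / 9.0
= 6.67 units/hour (bottleneck: 9.0min)


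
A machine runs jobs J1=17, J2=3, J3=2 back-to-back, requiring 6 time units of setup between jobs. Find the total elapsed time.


Makespan = Σ processing + (n-1) × setup
= (17 + 3 + 2) + (3-1)×6
= 22 + 12
= 34 time units


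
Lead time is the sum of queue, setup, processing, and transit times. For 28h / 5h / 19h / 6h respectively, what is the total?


Lead time = queue + setup + processing + transit
= 28 + 5 + 19 + 6
= 58 hours


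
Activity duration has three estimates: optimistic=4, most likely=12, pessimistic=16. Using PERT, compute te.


te = (o + 4m + p) / 6
= (4 + 4×12 + 16) / 6
= (4 + 48 + 16) / 6
= 68 / 6
= 11.33


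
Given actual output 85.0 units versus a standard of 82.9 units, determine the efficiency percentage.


Efficiency = (actual / standard) × 100
= (85.0 / 82.9) × 100
= 102.5%


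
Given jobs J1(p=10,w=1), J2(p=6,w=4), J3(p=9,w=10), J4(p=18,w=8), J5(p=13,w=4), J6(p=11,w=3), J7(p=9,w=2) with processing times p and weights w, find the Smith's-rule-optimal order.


WSPT (Smith's rule): sort by p/w ascending
  J3: p/w = 9/10 = 0.900
  J2: p/w = 6/4 = 1.500
  J4: p/w = 18/8 = 2.250
  J5: p/w = 13/4 = 3.250
  J6: p/w = 11/3 = 3.667
  J7: p/w = 9/2 = 4.500
  J1: p/w = 10/1 = 10.000
Order: J3 → J2 → J4 → J5 → J6 → J7 → J1


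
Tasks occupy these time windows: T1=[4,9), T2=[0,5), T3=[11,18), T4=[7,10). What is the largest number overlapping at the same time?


Check each time point for overlaps:
  t=4: 2 tasks active (T1, T2)
Max concurrent = 2


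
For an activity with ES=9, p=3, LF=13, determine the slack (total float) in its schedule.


EF = ES + duration = 9 + 3 = 12
LS = LF - duration = 13 - 3 = 10
Total Float = LF - EF = 13 - 12
(or LS - ES = 10 - 9)
= 1


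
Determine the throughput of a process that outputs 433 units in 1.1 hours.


Throughput = units / time
= 433 / 1.1
= 393.6 units/hour


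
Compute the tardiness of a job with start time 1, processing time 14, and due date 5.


Completion = start + processing = 1 + 14 = 15
Tardiness = max(0, C - d) = max(0, 15 - 5)
= max(0, 10)
= 10


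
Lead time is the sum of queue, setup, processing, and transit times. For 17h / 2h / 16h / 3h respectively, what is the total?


Lead time = queue + setup + processing + transit
= 17 + 2 + 16 + 3
= 38 hours


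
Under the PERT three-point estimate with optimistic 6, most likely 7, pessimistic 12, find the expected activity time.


te = (o + 4m + p) / 6
= (6 + 4×7 + 12) / 6
= (6 + 28 + 12) / 6
= 46 / 6
= 7.67


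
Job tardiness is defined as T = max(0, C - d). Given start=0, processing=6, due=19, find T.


Completion = start + processing = 0 + 6 = 6
Tardiness = max(0, C - d) = max(0, 6 - 19)
= max(0, -13)
= 0


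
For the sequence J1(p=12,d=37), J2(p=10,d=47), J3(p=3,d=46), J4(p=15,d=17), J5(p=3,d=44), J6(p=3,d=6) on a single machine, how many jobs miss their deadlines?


Completion vs due date:
  J1: C=12, d=37 → on time
  J2: C=22, d=47 → on time
  J3: C=25, d=46 → on time
  J4: C=40, d=17 → TARDY
  J5: C=43, d=44 → on time
  J6: C=46, d=6 → TARDY
Tardy jobs: J4, J6
Count = 2


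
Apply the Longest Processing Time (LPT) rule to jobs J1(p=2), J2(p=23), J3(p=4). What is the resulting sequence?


LPT: sort by longest processing time first
  J2: p=23
  J3: p=4
  J1: p=2
Order: J2 → J3 → J1


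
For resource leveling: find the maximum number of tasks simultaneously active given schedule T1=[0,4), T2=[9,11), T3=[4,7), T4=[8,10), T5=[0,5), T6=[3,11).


Check each time point for overlaps:
  t=3: 3 tasks active (T1, T5, T6)
Max concurrent = 3


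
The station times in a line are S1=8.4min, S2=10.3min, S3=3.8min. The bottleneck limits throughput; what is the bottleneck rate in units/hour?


Bottleneck = longest station time
Station times: [8.4, 10.3, 3.8]
Max = 10.3 min
Rate = 60 / 10.3
= 5.83 units/hour (bottleneck: 10.3min)


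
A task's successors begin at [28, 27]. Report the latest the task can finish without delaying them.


LF = min of all successor start times
Successors start at: [28, 27]
LF = min(28, 27)
= 27


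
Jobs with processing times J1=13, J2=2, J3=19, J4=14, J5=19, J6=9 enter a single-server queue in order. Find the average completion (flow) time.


Completion times:
  J1: completes at 13
  J2: completes at 15
  J3: completes at 34
  J4: completes at 48
  J5: completes at 67
  J6: completes at 76
Sum = 253
Average = 253/6
= 42.17


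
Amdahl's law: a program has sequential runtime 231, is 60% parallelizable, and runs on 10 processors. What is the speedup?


Amdahl's law: T_p = T × ((1-p) + p/N)
= 231 × ((1-0.6) + 0.6/10)
= 231 × (0.40 + 0.0600)
= 231 × 0.4600
= 106.26
Speedup = 231/106.26
= 2.17×


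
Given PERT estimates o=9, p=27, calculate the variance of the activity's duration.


σ² = ((p - o) / 6)² = (p - o)² / 36
= (27 - 9)² / 36
= 18² / 36
= 324 / 36
= 9.0000


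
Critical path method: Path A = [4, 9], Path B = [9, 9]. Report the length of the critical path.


Path A: 4 + 9 = 13
Path B: 9 + 9 = 18
Critical path = longest = max(13, 18)
= 18 (Path B)


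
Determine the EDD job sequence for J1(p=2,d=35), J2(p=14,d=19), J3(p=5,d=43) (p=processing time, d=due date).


EDD: sort by earliest due date
  J2: d=19, p=14
  J1: d=35, p=2
  J3: d=43, p=5
Order: J2 → J1 → J3


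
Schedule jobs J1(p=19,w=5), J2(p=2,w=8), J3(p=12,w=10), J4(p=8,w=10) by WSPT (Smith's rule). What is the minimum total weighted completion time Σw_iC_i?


WSPT order (by p/w): J2 → J4 → J3 → J1
  J2: C=2, w·C=8×2=16
  J4: C=10, w·C=10×10=100
  J3: C=22, w·C=10×22=220
  J1: C=41, w·C=5×41=205
Σ w·C = 541
= 541


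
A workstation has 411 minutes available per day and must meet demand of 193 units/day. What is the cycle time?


Cycle time = available time / demand
= 411 / 193
= 2.13 min/unit


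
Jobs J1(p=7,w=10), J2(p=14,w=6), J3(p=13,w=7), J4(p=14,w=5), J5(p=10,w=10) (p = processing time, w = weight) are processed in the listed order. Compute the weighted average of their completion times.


Completion times:
  J1: C=7, w×C=10×7=70
  J2: C=21, w×C=6×21=126
  J3: C=34, w×C=7×34=238
  J4: C=48, w×C=5×48=240
  J5: C=58, w×C=10×58=580
Sum w×C = 1254
Sum w = 38
Weighted avg = 1254/38
= 33.00


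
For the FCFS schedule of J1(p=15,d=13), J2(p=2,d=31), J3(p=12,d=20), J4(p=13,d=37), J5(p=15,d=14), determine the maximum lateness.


Lateness per job (L = C - d):
  J1: C=15, d=13, L=2
  J2: C=17, d=31, L=-14
  J3: C=29, d=20, L=9
  J4: C=42, d=37, L=5
  J5: C=57, d=14, L=43
Lmax = max(2, -14, 9, 5, 43)
= 43


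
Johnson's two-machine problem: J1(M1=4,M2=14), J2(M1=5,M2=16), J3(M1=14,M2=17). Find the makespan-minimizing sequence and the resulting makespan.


Johnson's rule:
Group 1 (M1≤M2, sort by M1): ['J1', 'J2', 'J3']
Group 2 (M1>M2, sort desc M2): []
Sequence: J1 → J2 → J3
Makespan calculation:
  J1: M1 done=4, M2 done=18
  J2: M1 done=9, M2 done=34
  J3: M1 done=23, M2 done=51
= Sequence: J1 → J2 → J3, Makespan: 51


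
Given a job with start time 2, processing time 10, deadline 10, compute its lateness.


Completion = 2 + 10 = 12
Lateness = C - d = 12 - 10
= 2


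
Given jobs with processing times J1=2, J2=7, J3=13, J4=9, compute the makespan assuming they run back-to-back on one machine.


Sequential makespan: sum all processing times
= 2 + 7 + 13 + 9
= 31 time units


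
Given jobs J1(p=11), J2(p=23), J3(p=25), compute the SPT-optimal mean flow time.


SPT order: J1 → J2 → J3
Completion times:
  J1: C=11
  J2: C=34
  J3: C=59
Sum = 104, n = 3
Mean flow = 104/3
= 34.67


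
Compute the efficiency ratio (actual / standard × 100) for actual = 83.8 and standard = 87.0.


Efficiency = (actual / standard) × 100
= (83.8 / 87.0) × 100
= 96.3%


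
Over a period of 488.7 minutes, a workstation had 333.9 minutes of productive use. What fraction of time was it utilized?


Utilization = busy / total × 100
= 333.9 / 488.7 × 100
= 68.3%


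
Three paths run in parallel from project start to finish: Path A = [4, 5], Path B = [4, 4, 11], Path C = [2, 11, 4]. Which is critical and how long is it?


Path A: 4 + 5 = 9
Path B: 4 + 4 + 11 = 19
Path C: 2 + 11 + 4 = 17
Critical path = longest = max(9, 19, 17)
= 19 (Path B)


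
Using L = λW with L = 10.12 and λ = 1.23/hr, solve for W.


Little's law: L = λW → W = L / λ
= 10.12 / 1.23
= 8.23 hours


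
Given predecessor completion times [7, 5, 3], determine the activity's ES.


ES = max of all predecessor completion times
Predecessors: [7, 5, 3]
ES = max(7, 5, 3)
= 7


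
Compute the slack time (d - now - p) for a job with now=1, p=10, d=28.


Slack = due - current_time - processing
= 28 - 1 - 10
= 17


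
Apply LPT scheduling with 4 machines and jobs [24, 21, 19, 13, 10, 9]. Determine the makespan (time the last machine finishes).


Jobs (LPT sorted): [24, 21, 19, 13, 10, 9]
Machines: 4
  J=24 → Machine 1 (load: 0+24=24)
  J=21 → Machine 2 (load: 0+21=21)
  J=19 → Machine 3 (load: 0+19=19)
  J=13 → Machine 4 (load: 0+13=13)
  J=10 → Machine 4 (load: 13+10=23)
  J=9 → Machine 3 (load: 19+9=28)
Machine loads: [24, 21, 28, 23]
Makespan = max = 28 time units


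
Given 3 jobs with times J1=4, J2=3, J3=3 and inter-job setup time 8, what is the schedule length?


Makespan = Σ processing + (n-1) × setup
= (4 + 3 + 3) + (3-1)×8
= 10 + 16
= 26 time units


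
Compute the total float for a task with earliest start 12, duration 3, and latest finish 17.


EF = ES + duration = 12 + 3 = 15
LS = LF - duration = 17 - 3 = 14
Total Float = LF - EF = 17 - 15
(or LS - ES = 14 - 12)
= 2


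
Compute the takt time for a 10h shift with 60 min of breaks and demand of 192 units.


Available = 10×60 - 60 = 540 min
Takt time = 540 / 192
= 2.81 min/unit


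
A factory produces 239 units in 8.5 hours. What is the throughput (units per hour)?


Throughput = units / time
= 239 / 8.5
= 28.1 units/hour


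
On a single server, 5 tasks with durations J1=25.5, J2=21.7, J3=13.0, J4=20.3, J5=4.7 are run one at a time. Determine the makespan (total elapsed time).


Sequential makespan: sum all processing times
= 25.5 + 21.7 + 13.0 + 20.3 + 4.7
= 85.2 time units


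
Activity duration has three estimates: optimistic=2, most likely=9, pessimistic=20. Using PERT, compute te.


te = (o + 4m + p) / 6
= (2 + 4×9 + 20) / 6
= (2 + 36 + 20) / 6
= 58 / 6
= 9.67


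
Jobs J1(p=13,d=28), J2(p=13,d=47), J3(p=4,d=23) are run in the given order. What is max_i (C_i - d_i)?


Lateness per job (L = C - d):
  J1: C=13, d=28, L=-15
  J2: C=26, d=47, L=-21
  J3: C=30, d=23, L=7
Lmax = max(-15, -21, 7)
= 7


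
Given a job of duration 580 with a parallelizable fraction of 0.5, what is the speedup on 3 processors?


Amdahl's law: T_p = T × ((1-p) + p/N)
= 580 × ((1-0.5) + 0.5/3)
= 580 × (0.50 + 0.1667)
= 580 × 0.6667
= 386.67
Speedup = 580/386.67
= 1.50×


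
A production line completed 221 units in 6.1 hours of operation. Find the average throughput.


Throughput = units / time
= 221 / 6.1
= 36.2 units/hour


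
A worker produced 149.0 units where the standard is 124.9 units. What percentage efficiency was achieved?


Efficiency = (actual / standard) × 100
= (149.0 / 124.9) × 100
= 119.3%


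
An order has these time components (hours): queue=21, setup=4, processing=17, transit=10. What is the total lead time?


Lead time = queue + setup + processing + transit
= 21 + 4 + 17 + 10
= 52 hours


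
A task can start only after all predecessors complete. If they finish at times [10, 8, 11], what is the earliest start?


ES = max of all predecessor completion times
Predecessors: [10, 8, 11]
ES = max(10, 8, 11)
= 11


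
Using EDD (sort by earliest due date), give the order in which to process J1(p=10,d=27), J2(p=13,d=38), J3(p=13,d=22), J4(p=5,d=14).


EDD: sort by earliest due date
  J4: d=14, p=5
  J3: d=22, p=13
  J1: d=27, p=10
  J2: d=38, p=13
Order: J4 → J3 → J1 → J2


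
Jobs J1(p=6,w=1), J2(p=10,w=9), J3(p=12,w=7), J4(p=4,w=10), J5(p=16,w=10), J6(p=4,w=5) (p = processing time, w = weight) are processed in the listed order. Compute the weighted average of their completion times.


Completion times:
  J1: C=6, w×C=1×6=6
  J2: C=16, w×C=9×16=144
  J3: C=28, w×C=7×28=196
  J4: C=32, w×C=10×32=320
  J5: C=48, w×C=10×48=480
  J6: C=52, w×C=5×52=260
Sum w×C = 1406
Sum w = 42
Weighted avg = 1406/42
= 33.48


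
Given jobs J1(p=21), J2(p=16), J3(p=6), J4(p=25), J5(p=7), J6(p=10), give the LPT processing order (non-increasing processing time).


LPT: sort by longest processing time first
  J4: p=25
  J1: p=21
  J2: p=16
  J6: p=10
  J5: p=7
  J3: p=6
Order: J4 → J1 → J2 → J6 → J5 → J3


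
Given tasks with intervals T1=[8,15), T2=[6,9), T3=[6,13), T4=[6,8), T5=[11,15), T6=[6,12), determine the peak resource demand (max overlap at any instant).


Check each time point for overlaps:
  t=6: 4 tasks active (T2, T3, T4, T6)
Max concurrent = 4


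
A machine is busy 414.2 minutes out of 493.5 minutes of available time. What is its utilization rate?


Utilization = busy / total × 100
= 414.2 / 493.5 × 100
= 83.9%


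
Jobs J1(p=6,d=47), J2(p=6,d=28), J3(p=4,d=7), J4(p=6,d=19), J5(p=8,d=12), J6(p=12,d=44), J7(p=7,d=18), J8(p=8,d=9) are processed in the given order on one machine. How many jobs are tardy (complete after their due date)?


Completion vs due date:
  J1: C=6, d=47 → on time
  J2: C=12, d=28 → on time
  J3: C=16, d=7 → TARDY
  J4: C=22, d=19 → TARDY
  J5: C=30, d=12 → TARDY
  J6: C=42, d=44 → on time
  J7: C=49, d=18 → TARDY
  J8: C=57, d=9 → TARDY
Tardy jobs: J3, J4, J5, J7, J8
Count = 5


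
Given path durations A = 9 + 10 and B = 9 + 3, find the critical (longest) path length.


Path A: 9 + 10 = 19
Path B: 9 + 3 = 12
Critical path = longest = max(19, 12)
= 19 (Path A)


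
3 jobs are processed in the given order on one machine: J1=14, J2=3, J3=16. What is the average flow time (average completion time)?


Completion times:
  J1: completes at 14
  J2: completes at 17
  J3: completes at 33
Sum = 64
Average = 64/3
= 21.33


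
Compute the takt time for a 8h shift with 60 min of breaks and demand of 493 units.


Available = 8×60 - 60 = 420 min
Takt time = 420 / 493
= 0.85 min/unit


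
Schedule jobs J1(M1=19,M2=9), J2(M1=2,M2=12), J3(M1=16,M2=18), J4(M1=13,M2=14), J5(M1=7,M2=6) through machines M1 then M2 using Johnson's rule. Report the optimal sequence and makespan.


Johnson's rule:
Group 1 (M1≤M2, sort by M1): ['J2', 'J4', 'J3']
Group 2 (M1>M2, sort desc M2): ['J1', 'J5']
Sequence: J2 → J4 → J3 → J1 → J5
Makespan calculation:
  J2: M1 done=2, M2 done=14
  J4: M1 done=15, M2 done=29
  J3: M1 done=31, M2 done=49
  J1: M1 done=50, M2 done=59
  J5: M1 done=57, M2 done=65
= Sequence: J2 → J4 → J3 → J1 → J5, Makespan: 65


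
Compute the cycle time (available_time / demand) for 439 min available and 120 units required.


Cycle time = available time / demand
= 439 / 120
= 3.66 min/unit


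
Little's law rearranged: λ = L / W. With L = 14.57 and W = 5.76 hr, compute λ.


Little's law: L = λW → λ = L / W
= 14.57 / 5.76
= 2.53 per hour


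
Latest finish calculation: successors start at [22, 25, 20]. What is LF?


LF = min of all successor start times
Successors start at: [22, 25, 20]
LF = min(22, 25, 20)
= 20


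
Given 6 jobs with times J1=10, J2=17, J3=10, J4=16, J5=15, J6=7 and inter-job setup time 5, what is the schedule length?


Makespan = Σ processing + (n-1) × setup
= (10 + 17 + 10 + 16 + 15 + 7) + (6-1)×5
= 75 + 25
= 100 time units
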